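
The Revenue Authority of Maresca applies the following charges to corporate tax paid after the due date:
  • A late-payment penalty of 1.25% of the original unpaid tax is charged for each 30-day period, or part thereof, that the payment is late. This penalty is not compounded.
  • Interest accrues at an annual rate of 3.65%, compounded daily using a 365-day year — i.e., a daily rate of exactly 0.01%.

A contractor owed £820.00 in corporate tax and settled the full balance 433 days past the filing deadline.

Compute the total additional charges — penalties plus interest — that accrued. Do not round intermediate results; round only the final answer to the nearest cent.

£190.03

Penalty periods: ⌈433/30⌉ = 15; penalty = 15 × 1.25% × £820.00 = £153.75
Interest: £820.00 × ((1 + 0.0001)^433 − 1) = £820.00 × 0.04424886… = £36.2841…
Penalties + interest = £153.7500 + £36.2841… = £190.03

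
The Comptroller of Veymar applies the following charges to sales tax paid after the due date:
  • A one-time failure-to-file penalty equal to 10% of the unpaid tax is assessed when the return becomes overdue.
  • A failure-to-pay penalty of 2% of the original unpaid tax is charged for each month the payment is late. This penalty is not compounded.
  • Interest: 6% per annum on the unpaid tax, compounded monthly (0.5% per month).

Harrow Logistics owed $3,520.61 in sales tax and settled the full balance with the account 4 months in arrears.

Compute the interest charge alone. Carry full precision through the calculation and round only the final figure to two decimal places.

Interest: $3,520.61 × ((1 + 0.005)^4 − 1) = $3,520.61 × 0.0201505… = $70.9421…

$70.94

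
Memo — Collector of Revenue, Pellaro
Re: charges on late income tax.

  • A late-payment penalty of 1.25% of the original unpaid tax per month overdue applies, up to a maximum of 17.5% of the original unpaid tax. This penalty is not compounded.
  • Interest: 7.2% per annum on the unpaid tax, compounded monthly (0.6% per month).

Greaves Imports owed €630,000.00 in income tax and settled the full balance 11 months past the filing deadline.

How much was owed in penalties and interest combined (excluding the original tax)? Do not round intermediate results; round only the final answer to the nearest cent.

Penalty: 11 × 1.25% × €630,000.00 = €86,625.00 (below the 17.5% cap of €110,250.00)
Interest: €630,000.00 × ((1 + 0.006)^11 − 1) = €630,000.00 × 0.0680161… = €42,850.1249…
Penalties + interest = €86,625.0000 + €42,850.1249… = €129,475.12

€129,475.12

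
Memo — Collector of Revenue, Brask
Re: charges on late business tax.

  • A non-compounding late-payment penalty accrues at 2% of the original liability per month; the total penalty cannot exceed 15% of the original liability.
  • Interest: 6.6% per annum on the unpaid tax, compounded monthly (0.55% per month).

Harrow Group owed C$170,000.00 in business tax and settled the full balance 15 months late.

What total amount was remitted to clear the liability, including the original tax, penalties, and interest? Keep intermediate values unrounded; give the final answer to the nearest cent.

C$210,078.05

Penalty (uncapped): 15 × 2% × C$170,000.00 = C$51,000.00; cap = 15% × C$170,000.00 = C$25,500.00 → penalty = C$25,500.00
Interest: C$170,000.00 × ((1 + 0.0055)^15 − 1) = C$170,000.00 × 0.0857532… = C$14,578.0465…
Total = C$170,000.00 + C$25,500.0000 + C$14,578.0465… = C$210,078.05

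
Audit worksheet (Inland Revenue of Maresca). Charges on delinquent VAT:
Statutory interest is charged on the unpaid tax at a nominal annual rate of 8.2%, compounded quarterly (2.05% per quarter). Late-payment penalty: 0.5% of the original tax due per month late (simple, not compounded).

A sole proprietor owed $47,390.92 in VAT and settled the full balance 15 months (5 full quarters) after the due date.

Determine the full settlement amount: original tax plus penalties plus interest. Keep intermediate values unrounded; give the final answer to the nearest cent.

Late-payment penalty = 0.5% × $47,390.92 × 15 mo = $3,554.32…
Interest: $47,390.92 × ((1 + 0.0205)^5 − 1) = $47,390.92 × 0.1067895… = $5,060.8544…
Total = $47,390.92 + $3,554.3190 + $5,060.8544… = $56,006.09

$56,006.09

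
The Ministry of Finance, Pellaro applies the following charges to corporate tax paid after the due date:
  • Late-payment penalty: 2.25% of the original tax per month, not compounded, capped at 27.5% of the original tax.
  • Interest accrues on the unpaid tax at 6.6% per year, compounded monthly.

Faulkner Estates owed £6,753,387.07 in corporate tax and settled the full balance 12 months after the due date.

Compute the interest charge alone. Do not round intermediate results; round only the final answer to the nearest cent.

Interest (6.6%/yr ÷ 12 = 0.55%/month): £6,753,387.07 × ((1 + 0.0055)^12 − 1) = £459,456.9608…

£459,456.96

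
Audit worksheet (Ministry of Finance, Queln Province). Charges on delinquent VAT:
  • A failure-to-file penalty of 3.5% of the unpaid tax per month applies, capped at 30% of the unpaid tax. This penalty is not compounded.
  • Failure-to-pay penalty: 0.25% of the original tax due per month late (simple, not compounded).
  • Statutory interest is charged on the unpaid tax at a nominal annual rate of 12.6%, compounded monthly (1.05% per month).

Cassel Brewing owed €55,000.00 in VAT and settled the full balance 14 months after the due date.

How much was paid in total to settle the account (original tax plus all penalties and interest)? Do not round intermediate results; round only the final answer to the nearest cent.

Failure-to-file: 14 × 3.5% × €55,000.00 = €26,950.00, capped at 30% × €55,000.00 = €16,500.00
Failure-to-pay penalty = 0.25% × €55,000.00 × 14 mo = €1,925.00
Interest: €55,000.00 × ((1 + 0.0105)^14 − 1) = €55,000.00 × 0.1574666… = €8,660.6604…
Total = €55,000.00 + €18,425.0000 + €8,660.6604… = €82,085.66

€82,085.66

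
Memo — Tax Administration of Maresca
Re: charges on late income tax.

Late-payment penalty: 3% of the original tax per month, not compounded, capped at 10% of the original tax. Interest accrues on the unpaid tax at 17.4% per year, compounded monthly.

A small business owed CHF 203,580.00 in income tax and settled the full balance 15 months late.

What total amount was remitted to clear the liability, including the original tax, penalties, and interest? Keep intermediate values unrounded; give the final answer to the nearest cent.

CHF 273,006.01

Penalty (uncapped): 15 × 3% × CHF 203,580.00 = CHF 91,611.00; cap = 10% × CHF 203,580.00 = CHF 20,358.00 → penalty = CHF 20,358.00
Interest (17.4%/yr ÷ 12 = 1.45%/month): CHF 203,580.00 × ((1 + 0.0145)^15 − 1) = CHF 49,068.0093…
Total = CHF 203,580.00 + CHF 20,358.0000 + CHF 49,068.0093… = CHF 273,006.01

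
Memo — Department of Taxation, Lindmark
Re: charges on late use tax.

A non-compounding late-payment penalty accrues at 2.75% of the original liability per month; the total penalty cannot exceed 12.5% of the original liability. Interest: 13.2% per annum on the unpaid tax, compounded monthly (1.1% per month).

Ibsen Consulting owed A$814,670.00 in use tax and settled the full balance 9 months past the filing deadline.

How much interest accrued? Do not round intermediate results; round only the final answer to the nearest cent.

Interest: A$814,670.00 × ((1 + 0.011)^9 − 1) = A$814,670.00 × 0.1034697… = A$84,293.6354…

A$84,293.64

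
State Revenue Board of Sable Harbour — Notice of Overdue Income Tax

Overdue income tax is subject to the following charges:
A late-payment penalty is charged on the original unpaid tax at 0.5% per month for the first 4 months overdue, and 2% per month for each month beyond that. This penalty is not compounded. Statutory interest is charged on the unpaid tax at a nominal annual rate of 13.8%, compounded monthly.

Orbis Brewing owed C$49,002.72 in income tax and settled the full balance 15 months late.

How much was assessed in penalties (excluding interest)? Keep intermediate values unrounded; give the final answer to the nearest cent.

C$11,760.65

Penalty, months 1–4: 4 × 0.5% × C$49,002.72 = C$980.05…
Penalty, months 5–15: 11 × 2% × C$49,002.72 = C$10,780.60…
Total penalty = C$980.05… + C$10,780.60… = C$11,760.65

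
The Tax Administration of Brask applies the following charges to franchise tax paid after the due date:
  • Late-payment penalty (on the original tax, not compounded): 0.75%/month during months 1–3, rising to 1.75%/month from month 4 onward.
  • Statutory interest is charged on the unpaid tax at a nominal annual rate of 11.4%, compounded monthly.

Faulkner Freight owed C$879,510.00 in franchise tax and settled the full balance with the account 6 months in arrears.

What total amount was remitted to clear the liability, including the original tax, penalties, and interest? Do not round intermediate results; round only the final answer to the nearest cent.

C$996,811.15

Penalty, months 1–3: 3 × 0.75% × C$879,510.00 = C$19,788.98…
Penalty, months 4–6: 3 × 1.75% × C$879,510.00 = C$46,174.28…
Interest (11.4%/yr ÷ 12 = 0.95%/month): C$879,510.00 × ((1 + 0.0095)^6 − 1) = C$51,337.8959…
Total = C$879,510.00 + C$65,963.2500 + C$51,337.8959… = C$996,811.15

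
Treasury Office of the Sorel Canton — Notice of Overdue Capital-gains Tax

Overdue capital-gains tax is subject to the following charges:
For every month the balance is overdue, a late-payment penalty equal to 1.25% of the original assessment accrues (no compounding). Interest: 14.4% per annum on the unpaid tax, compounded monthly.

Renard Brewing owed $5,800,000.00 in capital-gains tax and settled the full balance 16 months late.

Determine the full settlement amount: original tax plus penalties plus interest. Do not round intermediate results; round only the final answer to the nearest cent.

$8,179,661.88

Late-payment penalty: 16 × 1.25% × $5,800,000.00 = $1,160,000.00
Interest (14.4%/yr ÷ 12 = 1.2%/month): $5,800,000.00 × ((1 + 0.012)^16 − 1) = $1,219,661.8783…
Total = $5,800,000.00 + $1,160,000.0000 + $1,219,661.8783… = $8,179,661.88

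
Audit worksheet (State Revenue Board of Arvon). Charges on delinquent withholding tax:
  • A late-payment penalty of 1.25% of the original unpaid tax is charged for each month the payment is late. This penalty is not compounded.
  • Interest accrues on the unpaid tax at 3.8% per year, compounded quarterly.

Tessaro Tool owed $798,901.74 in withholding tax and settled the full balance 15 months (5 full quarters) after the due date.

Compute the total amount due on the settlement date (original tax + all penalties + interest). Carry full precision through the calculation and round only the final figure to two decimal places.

Late-payment penalty: 15 × 1.25% × $798,901.74 = $149,794.08…
Interest (3.8%/yr ÷ 4 = 0.95%/quarter): $798,901.74 × ((1 + 0.0095)^5 − 1) = $38,675.7237…
Total = $798,901.74 + $149,794.0763… + $38,675.7237… = $987,371.54

$987,371.54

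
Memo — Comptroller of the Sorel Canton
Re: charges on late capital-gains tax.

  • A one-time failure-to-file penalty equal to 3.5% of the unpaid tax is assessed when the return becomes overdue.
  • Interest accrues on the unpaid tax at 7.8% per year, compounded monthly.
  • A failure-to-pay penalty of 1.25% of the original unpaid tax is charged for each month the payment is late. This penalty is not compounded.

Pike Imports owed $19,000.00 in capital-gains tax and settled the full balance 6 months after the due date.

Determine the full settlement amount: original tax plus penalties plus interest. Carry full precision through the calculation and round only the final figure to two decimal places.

$21,843.15

Failure-to-file penalty: 3.5% × $19,000.00 = $665.00
Failure-to-pay penalty = 1.25% × $19,000.00 × 6 mo = $1,425.00
Interest (7.8%/yr ÷ 12 = 0.65%/month): $19,000.00 × ((1 + 0.0065)^6 − 1) = $753.1461…
Total = $19,000.00 + $2,090.0000 + $753.1461… = $21,843.15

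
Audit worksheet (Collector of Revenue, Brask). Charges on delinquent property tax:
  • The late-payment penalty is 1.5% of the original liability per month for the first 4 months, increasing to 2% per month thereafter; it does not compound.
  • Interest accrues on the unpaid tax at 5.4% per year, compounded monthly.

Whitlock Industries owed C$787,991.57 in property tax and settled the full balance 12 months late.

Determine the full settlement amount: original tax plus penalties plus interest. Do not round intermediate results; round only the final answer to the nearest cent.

Penalty, months 1–4: 4 × 1.5% × C$787,991.57 = C$47,279.49…
Penalty, months 5–12: 8 × 2% × C$787,991.57 = C$126,078.65…
Interest (5.4%/yr ÷ 12 = 0.45%/month): C$787,991.57 × ((1 + 0.0045)^12 − 1) = C$43,620.6539…
Total = C$787,991.57 + C$173,358.1454 + C$43,620.6539… = C$1,004,970.37

C$1,004,970.37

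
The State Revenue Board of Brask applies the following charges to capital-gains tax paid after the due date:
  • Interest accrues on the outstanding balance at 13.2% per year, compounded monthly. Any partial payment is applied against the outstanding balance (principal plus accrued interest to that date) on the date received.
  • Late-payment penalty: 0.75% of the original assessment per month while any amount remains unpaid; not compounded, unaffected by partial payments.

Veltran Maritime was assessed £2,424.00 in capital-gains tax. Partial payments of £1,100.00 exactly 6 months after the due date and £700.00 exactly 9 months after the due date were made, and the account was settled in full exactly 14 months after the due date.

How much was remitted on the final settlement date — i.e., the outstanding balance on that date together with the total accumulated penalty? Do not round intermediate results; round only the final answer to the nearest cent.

£1,139.75

Monthly rate = 13.2% ÷ 12 = 1.1%
Balance at month 6: £2,424.0000 × (1 + 0.011)^6 = £2,588.4486…
After £1,100.00 payment: £2,588.4486… − £1,100.00 = £1,488.4486…
Balance at month 9: £1,488.4486… × (1 + 0.011)^3 = £1,538.1097…
After £700.00 payment: £1,538.1097… − £700.00 = £838.1097…
Balance at month 14: £838.1097… × (1 + 0.011)^5 = £885.2311…
Penalty: 14 × 0.75% × £2,424.00 = £254.52
Final settlement = outstanding balance + penalty = £885.2311… + £254.52 = £1,139.75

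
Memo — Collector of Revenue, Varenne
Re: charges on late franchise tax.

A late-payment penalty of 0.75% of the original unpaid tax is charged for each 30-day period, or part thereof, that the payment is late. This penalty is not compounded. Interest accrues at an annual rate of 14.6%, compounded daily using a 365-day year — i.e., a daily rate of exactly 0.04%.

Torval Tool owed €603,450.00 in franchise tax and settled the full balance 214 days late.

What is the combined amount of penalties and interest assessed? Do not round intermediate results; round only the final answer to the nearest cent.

€90,126.37

Penalty periods: ⌈214/30⌉ = 8; penalty = 8 × 0.75% × €603,450.00 = €36,207.00
Interest: €603,450.00 × ((1 + 0.0004)^214 − 1) = €603,450.00 × 0.08935185… = €53,919.3727…
Penalties + interest = €36,207.0000 + €53,919.3727… = €90,126.37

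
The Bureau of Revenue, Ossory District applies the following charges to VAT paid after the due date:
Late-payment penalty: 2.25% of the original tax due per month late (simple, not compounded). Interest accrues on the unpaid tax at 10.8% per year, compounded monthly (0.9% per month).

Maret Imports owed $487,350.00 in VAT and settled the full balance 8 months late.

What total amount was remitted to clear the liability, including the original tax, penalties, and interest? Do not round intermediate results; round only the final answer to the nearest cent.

Late-payment penalty = 2.25% × $487,350.00 × 8 mo = $87,723.00
Interest: $487,350.00 × ((1 + 0.009)^8 − 1) = $487,350.00 × 0.0743093… = $36,214.6308…
Total = $487,350.00 + $87,723.0000 + $36,214.6308… = $611,287.63

$611,287.63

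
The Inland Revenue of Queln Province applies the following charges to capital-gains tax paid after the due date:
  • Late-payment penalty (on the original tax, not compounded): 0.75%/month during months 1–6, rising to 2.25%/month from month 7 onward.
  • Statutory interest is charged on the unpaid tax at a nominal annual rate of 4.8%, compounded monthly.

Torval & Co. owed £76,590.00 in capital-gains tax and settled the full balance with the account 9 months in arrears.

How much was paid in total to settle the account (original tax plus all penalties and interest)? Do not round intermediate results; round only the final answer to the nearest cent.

£88,008.15

Penalty, months 1–6: 6 × 0.75% × £76,590.00 = £3,446.55
Penalty, months 7–9: 3 × 2.25% × £76,590.00 = £5,169.83…
Interest (4.8%/yr ÷ 12 = 0.4%/month): £76,590.00 × ((1 + 0.004)^9 − 1) = £2,801.7701…
Total = £76,590.00 + £8,616.3750 + £2,801.7701… = £88,008.15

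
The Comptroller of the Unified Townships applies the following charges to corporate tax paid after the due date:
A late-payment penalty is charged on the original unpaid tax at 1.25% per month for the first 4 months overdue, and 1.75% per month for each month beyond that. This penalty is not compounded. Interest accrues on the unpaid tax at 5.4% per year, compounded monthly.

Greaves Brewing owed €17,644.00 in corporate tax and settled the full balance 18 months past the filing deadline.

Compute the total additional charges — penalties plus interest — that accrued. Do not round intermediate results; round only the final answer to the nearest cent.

€6,690.14

Penalty, months 1–4: 4 × 1.25% × €17,644.00 = €882.20
Penalty, months 5–18: 14 × 1.75% × €17,644.00 = €4,322.78
Interest (5.4%/yr ÷ 12 = 0.45%/month): €17,644.00 × ((1 + 0.0045)^18 − 1) = €1,485.1639…
Penalties + interest = €5,204.9800 + €1,485.1639… = €6,690.14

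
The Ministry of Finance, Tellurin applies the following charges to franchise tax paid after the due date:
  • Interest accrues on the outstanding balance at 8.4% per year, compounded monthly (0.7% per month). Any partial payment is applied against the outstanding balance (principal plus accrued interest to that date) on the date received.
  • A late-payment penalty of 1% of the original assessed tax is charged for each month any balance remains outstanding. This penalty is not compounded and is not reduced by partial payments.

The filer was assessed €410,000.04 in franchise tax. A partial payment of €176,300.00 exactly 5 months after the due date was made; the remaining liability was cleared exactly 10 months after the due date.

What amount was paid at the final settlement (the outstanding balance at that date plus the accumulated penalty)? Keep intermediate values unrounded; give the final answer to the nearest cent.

Balance at month 5: €410,000.0400 × (1 + 0.007)^5 = €424,552.3526…
After €176,300.00 payment: €424,552.3526… − €176,300.00 = €248,252.3526…
Balance at month 10: €248,252.3526… × (1 + 0.007)^5 = €257,063.6831…
Penalty: 10 × 1% × €410,000.04 = €41,000.00…
Final settlement = outstanding balance + penalty = €257,063.6831… + €41,000.00… = €298,063.69

€298,063.69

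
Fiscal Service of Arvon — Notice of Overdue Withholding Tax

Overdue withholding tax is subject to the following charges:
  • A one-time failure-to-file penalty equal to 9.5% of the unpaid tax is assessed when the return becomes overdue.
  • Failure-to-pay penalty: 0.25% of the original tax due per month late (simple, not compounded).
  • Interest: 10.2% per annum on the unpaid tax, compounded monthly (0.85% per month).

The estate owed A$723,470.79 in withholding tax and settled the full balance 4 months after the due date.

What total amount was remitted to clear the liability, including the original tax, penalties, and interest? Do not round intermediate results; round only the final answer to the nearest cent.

Failure-to-file penalty: 9.5% × A$723,470.79 = A$68,729.73…
Failure-to-pay penalty = 0.25% × A$723,470.79 × 4 mo = A$7,234.71…
Interest: A$723,470.79 × ((1 + 0.0085)^4 − 1) = A$723,470.79 × 0.0344360… = A$24,913.4124…
Total = A$723,470.79 + A$75,964.4330… + A$24,913.4124… = A$824,348.64

A$824,348.64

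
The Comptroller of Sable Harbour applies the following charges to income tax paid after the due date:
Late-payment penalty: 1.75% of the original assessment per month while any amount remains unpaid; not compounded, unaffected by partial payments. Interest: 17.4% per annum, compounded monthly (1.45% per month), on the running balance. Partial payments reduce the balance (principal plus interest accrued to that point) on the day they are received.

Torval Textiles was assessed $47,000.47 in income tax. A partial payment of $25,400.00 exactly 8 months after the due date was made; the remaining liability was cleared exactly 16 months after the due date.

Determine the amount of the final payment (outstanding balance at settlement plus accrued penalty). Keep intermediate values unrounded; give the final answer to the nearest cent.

Balance at month 8: $47,000.4700 × (1 + 0.0145)^8 = $52,737.3875…
After $25,400.00 payment: $52,737.3875… − $25,400.00 = $27,337.3875…
Balance at month 16: $27,337.3875… × (1 + 0.0145)^8 = $30,674.2123…
Penalty: 16 × 1.75% × $47,000.47 = $13,160.13…
Final settlement = outstanding balance + penalty = $30,674.2123… + $13,160.13… = $43,834.34

$43,834.34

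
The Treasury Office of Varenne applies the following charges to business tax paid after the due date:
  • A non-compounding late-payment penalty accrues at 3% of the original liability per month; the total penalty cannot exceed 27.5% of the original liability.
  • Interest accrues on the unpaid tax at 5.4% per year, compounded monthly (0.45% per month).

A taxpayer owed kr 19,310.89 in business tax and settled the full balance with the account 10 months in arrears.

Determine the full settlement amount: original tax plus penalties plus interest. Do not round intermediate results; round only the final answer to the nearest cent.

Penalty (uncapped): 10 × 3% × kr 19,310.89 = kr 5,793.27…; cap = 27.5% × kr 19,310.89 = kr 5,310.49… → penalty = kr 5,310.49…
Interest: kr 19,310.89 × ((1 + 0.0045)^10 − 1) = kr 19,310.89 × 0.0459223… = kr 886.7999…
Total = kr 19,310.89 + kr 5,310.4948… + kr 886.7999… = kr 25,508.18

kr 25,508.18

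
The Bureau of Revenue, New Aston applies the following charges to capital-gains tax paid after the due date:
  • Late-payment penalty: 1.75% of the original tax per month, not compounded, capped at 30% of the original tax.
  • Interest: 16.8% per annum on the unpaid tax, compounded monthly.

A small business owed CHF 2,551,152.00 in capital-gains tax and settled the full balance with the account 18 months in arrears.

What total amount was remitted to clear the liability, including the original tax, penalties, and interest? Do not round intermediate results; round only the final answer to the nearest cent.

CHF 4,041,916.16

Penalty (uncapped): 18 × 1.75% × CHF 2,551,152.00 = CHF 803,612.88; cap = 30% × CHF 2,551,152.00 = CHF 765,345.60 → penalty = CHF 765,345.60
Interest (16.8%/yr ÷ 12 = 1.4%/month): CHF 2,551,152.00 × ((1 + 0.014)^18 − 1) = CHF 725,418.5615…
Total = CHF 2,551,152.00 + CHF 765,345.6000 + CHF 725,418.5615… = CHF 4,041,916.16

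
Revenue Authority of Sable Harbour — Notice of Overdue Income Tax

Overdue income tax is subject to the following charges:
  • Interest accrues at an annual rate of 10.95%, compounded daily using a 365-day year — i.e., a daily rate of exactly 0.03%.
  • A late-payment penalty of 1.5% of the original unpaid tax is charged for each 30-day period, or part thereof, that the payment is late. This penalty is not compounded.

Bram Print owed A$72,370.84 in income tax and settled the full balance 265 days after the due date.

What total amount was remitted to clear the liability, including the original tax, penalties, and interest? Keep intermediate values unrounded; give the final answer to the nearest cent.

Penalty periods: ⌈265/30⌉ = 9; penalty = 9 × 1.5% × A$72,370.84 = A$9,770.06…
Interest: A$72,370.84 × ((1 + 0.0003)^265 − 1) = A$72,370.84 × 0.08273265… = A$5,987.4314…
Total = A$72,370.84 + A$9,770.0634 + A$5,987.4314… = A$88,128.33

A$88,128.33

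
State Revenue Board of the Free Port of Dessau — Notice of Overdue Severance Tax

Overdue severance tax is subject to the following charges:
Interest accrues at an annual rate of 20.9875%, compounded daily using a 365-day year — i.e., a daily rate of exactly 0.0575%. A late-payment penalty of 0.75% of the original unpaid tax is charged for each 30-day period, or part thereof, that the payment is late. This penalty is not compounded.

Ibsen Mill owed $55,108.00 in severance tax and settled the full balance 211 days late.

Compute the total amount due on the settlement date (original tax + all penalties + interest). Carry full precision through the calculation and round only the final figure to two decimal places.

Penalty periods: ⌈211/30⌉ = 8; penalty = 8 × 0.75% × $55,108.00 = $3,306.48
Interest: $55,108.00 × ((1 + 0.000575)^211 − 1) = $55,108.00 × 0.12895241… = $7,106.3094…
Total = $55,108.00 + $3,306.4800 + $7,106.3094… = $65,520.79

$65,520.79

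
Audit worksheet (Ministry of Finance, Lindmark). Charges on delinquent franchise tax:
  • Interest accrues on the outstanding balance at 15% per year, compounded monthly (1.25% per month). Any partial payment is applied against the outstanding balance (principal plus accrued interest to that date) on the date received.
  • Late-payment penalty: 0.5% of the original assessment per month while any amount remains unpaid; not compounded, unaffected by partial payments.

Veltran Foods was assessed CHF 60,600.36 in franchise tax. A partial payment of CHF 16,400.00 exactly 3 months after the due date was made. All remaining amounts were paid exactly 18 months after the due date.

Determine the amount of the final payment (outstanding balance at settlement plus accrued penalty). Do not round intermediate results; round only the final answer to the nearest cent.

CHF 61,480.27

Balance at month 3: CHF 60,600.3600 × (1 + 0.0125)^3 = CHF 62,901.3983…
After CHF 16,400.00 payment: CHF 62,901.3983… − CHF 16,400.00 = CHF 46,501.3983…
Balance at month 18: CHF 46,501.3983… × (1 + 0.0125)^15 = CHF 56,026.2417…
Penalty: 18 × 0.5% × CHF 60,600.36 = CHF 5,454.03…
Final settlement = outstanding balance + penalty = CHF 56,026.2417… + CHF 5,454.03… = CHF 61,480.27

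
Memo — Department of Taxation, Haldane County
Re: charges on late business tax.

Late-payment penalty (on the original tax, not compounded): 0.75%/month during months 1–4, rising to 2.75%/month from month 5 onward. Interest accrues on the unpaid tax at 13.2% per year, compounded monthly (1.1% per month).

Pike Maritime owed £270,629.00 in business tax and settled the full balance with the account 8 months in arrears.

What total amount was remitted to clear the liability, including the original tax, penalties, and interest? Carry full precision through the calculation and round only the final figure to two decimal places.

Penalty, months 1–4: 4 × 0.75% × £270,629.00 = £8,118.87
Penalty, months 5–8: 4 × 2.75% × £270,629.00 = £29,769.19
Interest: £270,629.00 × ((1 + 0.011)^8 − 1) = £270,629.00 × 0.0914636… = £24,752.6945…
Total = £270,629.00 + £37,888.0600 + £24,752.6945… = £333,269.75

£333,269.75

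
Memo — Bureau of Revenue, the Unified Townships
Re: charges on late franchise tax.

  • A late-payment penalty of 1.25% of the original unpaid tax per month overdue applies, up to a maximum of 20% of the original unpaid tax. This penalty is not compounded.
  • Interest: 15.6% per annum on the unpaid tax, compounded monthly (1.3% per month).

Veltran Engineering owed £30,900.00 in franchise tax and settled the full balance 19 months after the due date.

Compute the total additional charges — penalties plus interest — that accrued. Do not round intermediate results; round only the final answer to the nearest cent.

Penalty (uncapped): 19 × 1.25% × £30,900.00 = £7,338.75; cap = 20% × £30,900.00 = £6,180.00 → penalty = £6,180.00
Interest: £30,900.00 × ((1 + 0.013)^19 − 1) = £30,900.00 × 0.2781430… = £8,594.6202…
Penalties + interest = £6,180.0000 + £8,594.6202… = £14,774.62

£14,774.62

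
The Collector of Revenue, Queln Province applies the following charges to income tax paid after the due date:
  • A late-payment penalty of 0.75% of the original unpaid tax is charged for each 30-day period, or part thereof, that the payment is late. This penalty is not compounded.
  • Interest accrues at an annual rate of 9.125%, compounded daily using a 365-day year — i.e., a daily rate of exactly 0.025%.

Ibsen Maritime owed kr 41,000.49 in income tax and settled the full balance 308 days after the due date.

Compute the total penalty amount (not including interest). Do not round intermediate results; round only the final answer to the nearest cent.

Penalty periods: ⌈308/30⌉ = 11; penalty = 11 × 0.75% × kr 41,000.49 = kr 3,382.54…

kr 3,382.54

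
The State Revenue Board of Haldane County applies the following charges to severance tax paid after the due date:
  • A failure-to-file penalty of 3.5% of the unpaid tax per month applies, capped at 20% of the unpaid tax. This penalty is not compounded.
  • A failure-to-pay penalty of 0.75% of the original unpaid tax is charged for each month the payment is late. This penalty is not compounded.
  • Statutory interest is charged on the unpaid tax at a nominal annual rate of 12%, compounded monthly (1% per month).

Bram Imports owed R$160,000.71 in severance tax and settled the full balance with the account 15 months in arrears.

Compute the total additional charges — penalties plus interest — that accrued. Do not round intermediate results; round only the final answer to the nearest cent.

Failure-to-file: 15 × 3.5% × R$160,000.71 = R$84,000.37…, capped at 20% × R$160,000.71 = R$32,000.14…
Failure-to-pay penalty: 15 × 0.75% × R$160,000.71 = R$18,000.08…
Interest: R$160,000.71 × ((1 + 0.01)^15 − 1) = R$160,000.71 × 0.1609690… = R$25,755.1471…
Penalties + interest = R$50,000.2219… + R$25,755.1471… = R$75,755.37

R$75,755.37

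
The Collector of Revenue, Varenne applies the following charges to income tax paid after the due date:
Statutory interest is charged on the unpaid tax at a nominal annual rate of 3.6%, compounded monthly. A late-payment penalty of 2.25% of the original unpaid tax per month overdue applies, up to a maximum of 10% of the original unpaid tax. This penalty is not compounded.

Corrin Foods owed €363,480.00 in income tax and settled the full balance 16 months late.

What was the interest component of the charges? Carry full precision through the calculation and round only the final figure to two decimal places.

€17,845.15

Interest (3.6%/yr ÷ 12 = 0.3%/month): €363,480.00 × ((1 + 0.003)^16 − 1) = €17,845.1482…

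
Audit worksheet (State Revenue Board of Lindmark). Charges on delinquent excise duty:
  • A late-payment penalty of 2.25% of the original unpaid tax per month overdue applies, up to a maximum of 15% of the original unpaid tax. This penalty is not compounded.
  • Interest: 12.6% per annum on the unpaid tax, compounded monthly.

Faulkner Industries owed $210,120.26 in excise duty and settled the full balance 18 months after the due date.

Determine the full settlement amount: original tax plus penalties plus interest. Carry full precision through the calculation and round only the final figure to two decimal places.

Penalty (uncapped): 18 × 2.25% × $210,120.26 = $85,098.71…; cap = 15% × $210,120.26 = $31,518.04… → penalty = $31,518.04…
Interest (12.6%/yr ÷ 12 = 1.05%/month): $210,120.26 × ((1 + 0.0105)^18 − 1) = $43,463.6248…
Total = $210,120.26 + $31,518.0390 + $43,463.6248… = $285,101.92

$285,101.92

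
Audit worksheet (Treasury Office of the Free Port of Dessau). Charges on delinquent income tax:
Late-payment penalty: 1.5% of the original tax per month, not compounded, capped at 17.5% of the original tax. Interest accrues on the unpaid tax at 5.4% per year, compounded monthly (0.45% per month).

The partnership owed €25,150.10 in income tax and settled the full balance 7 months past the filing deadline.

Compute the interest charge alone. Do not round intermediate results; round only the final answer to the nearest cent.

Interest: €25,150.10 × ((1 + 0.0045)^7 − 1) = €25,150.10 × 0.0319285… = €803.0038…

€803.00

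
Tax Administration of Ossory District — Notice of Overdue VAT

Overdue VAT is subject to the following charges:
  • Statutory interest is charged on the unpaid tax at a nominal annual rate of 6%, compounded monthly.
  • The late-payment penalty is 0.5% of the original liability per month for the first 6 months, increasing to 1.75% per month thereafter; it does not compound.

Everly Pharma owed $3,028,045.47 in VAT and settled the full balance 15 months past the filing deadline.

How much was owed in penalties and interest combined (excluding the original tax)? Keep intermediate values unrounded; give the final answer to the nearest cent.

Penalty, months 1–6: 6 × 0.5% × $3,028,045.47 = $90,841.36…
Penalty, months 7–15: 9 × 1.75% × $3,028,045.47 = $476,917.16…
Interest (6%/yr ÷ 12 = 0.5%/month): $3,028,045.47 × ((1 + 0.005)^15 − 1) = $235,226.8617…
Penalties + interest = $567,758.5256… + $235,226.8617… = $802,985.39

$802,985.39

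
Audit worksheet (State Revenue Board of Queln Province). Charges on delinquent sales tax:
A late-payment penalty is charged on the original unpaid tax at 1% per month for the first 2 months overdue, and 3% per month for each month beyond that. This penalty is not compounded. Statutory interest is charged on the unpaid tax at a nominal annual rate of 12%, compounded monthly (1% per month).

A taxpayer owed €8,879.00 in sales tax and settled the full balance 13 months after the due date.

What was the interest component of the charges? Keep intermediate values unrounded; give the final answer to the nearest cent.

€1,226.13

Interest: €8,879.00 × ((1 + 0.01)^13 − 1) = €8,879.00 × 0.1380933… = €1,226.1302…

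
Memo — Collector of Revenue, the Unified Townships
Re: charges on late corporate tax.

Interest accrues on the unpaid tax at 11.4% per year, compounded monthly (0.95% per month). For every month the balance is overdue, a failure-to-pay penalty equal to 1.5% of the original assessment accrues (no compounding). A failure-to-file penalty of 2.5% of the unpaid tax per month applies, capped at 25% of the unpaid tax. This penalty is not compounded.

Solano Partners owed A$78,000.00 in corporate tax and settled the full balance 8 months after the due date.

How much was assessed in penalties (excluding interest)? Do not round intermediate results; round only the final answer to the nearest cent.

A$24,960.00

Failure-to-file: 8 × 2.5% × A$78,000.00 = A$15,600.00 (under the 25% cap)
Failure-to-pay penalty: 8 × 1.5% × A$78,000.00 = A$9,360.00
Total penalty = A$15,600.00 + A$9,360.00 = A$24,960.00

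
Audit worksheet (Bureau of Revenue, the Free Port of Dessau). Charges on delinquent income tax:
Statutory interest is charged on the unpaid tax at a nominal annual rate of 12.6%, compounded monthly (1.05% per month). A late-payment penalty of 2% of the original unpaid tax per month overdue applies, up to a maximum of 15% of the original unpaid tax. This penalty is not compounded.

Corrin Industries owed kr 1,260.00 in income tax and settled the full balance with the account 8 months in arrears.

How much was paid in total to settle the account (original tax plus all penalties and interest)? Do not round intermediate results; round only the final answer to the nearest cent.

kr 1,558.81

Penalty (uncapped): 8 × 2% × kr 1,260.00 = kr 201.60; cap = 15% × kr 1,260.00 = kr 189.00 → penalty = kr 189.00
Interest: kr 1,260.00 × ((1 + 0.0105)^8 − 1) = kr 1,260.00 × 0.0871527… = kr 109.8124…
Total = kr 1,260.00 + kr 189.0000 + kr 109.8124… = kr 1,558.81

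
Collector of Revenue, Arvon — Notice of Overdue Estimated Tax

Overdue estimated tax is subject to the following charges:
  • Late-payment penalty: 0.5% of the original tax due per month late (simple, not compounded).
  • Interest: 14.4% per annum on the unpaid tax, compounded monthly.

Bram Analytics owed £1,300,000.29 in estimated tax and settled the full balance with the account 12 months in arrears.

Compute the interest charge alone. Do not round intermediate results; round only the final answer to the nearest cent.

£200,063.06

Interest (14.4%/yr ÷ 12 = 1.2%/month): £1,300,000.29 × ((1 + 0.012)^12 − 1) = £200,063.0561…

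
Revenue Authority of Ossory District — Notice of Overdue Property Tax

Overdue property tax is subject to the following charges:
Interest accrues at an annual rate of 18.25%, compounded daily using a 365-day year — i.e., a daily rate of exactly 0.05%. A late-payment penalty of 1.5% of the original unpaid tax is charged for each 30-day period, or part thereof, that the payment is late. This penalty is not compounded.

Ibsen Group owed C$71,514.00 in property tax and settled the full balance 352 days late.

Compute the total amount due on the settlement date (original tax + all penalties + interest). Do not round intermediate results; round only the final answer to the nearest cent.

C$98,144.78

Penalty periods: ⌈352/30⌉ = 12; penalty = 12 × 1.5% × C$71,514.00 = C$12,872.52
Interest: C$71,514.00 × ((1 + 0.0005)^352 − 1) = C$71,514.00 × 0.19238561… = C$13,758.2645…
Total = C$71,514.00 + C$12,872.5200 + C$13,758.2645… = C$98,144.78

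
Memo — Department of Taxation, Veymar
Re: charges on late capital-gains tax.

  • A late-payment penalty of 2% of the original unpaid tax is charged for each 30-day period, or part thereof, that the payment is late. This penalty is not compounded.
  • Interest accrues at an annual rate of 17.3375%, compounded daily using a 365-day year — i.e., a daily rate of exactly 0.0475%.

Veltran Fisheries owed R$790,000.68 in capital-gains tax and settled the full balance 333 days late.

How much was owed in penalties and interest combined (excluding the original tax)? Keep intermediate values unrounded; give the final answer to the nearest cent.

Penalty periods: ⌈333/30⌉ = 12; penalty = 12 × 2% × R$790,000.68 = R$189,600.16…
Interest: R$790,000.68 × ((1 + 0.000475)^333 − 1) = R$790,000.68 × 0.17132718… = R$135,348.5864…
Penalties + interest = R$189,600.1632 + R$135,348.5864… = R$324,948.75

R$324,948.75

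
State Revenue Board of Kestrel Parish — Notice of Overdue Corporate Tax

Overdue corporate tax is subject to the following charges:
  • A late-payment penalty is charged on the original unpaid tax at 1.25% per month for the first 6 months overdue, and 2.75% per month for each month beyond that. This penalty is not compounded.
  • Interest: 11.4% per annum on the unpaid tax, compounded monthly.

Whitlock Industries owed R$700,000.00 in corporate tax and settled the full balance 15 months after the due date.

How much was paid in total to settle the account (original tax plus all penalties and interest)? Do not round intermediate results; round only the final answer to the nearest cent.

Penalty, months 1–6: 6 × 1.25% × R$700,000.00 = R$52,500.00
Penalty, months 7–15: 9 × 2.75% × R$700,000.00 = R$173,250.00
Interest (11.4%/yr ÷ 12 = 0.95%/month): R$700,000.00 × ((1 + 0.0095)^15 − 1) = R$106,664.3968…
Total = R$700,000.00 + R$225,750.0000 + R$106,664.3968… = R$1,032,414.40

R$1,032,414.40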